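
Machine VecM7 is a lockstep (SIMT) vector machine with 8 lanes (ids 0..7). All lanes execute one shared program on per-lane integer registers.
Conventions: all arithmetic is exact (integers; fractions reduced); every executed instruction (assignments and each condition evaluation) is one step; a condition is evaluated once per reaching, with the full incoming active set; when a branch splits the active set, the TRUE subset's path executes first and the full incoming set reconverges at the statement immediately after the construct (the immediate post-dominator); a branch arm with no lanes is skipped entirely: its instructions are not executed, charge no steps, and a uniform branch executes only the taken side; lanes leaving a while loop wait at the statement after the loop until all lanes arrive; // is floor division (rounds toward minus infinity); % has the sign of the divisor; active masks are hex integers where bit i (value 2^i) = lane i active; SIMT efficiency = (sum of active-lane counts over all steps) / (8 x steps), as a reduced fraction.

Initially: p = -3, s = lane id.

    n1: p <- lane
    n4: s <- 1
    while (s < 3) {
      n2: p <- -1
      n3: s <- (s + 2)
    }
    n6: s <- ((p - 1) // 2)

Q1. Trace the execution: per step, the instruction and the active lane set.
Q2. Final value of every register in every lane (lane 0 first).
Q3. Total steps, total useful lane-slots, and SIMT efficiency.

step 0: p <- lane                    0xff
step 1: s <- 1                       0xff
step 2: eval (s < 3)                 0xff
step 3: p <- -1                      0xff
step 4: s <- (s + 2)                 0xff
step 5: eval (s < 3)                 0xff
step 6: s <- ((p - 1) // 2)          0xff

Answer: 7 steps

p: -1,-1,-1,-1,-1,-1,-1,-1
s: -1,-1,-1,-1,-1,-1,-1,-1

steps = 7; useful = 56; efficiency = 56/56 = 1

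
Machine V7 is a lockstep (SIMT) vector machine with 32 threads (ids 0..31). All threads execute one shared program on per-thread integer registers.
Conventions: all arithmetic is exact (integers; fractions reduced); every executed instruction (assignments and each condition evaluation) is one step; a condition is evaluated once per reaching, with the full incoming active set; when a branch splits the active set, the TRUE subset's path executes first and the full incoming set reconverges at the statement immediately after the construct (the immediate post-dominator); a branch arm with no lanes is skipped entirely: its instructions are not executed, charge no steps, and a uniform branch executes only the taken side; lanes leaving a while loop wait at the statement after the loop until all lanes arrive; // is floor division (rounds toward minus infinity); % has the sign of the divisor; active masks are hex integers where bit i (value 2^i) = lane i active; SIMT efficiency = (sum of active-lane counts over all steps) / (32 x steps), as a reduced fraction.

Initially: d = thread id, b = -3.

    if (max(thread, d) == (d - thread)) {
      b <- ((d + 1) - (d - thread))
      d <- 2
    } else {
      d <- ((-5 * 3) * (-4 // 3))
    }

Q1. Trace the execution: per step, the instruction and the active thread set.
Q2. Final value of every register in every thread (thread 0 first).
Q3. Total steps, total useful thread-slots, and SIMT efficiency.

step 0: eval (max(thread, d) == (d - thread)) 0xffffffff
step 1: b <- ((d + 1) - (d - thread)) 0x00000001
step 2: d <- 2                       0x00000001
step 3: d <- ((-5 * 3) * (-4 // 3))  0xfffffffe

Answer: 4 steps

d: 2,30,30,30,30,30,30,30,30,30,30,30,30,30,30,30,30,30,30,30,30,30,30,30,30,30,30,30,30,30,30,30
b: 1,-3,-3,-3,-3,-3,-3,-3,-3,-3,-3,-3,-3,-3,-3,-3,-3,-3,-3,-3,-3,-3,-3,-3,-3,-3,-3,-3,-3,-3,-3,-3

steps = 4; useful = 65; efficiency = 65/128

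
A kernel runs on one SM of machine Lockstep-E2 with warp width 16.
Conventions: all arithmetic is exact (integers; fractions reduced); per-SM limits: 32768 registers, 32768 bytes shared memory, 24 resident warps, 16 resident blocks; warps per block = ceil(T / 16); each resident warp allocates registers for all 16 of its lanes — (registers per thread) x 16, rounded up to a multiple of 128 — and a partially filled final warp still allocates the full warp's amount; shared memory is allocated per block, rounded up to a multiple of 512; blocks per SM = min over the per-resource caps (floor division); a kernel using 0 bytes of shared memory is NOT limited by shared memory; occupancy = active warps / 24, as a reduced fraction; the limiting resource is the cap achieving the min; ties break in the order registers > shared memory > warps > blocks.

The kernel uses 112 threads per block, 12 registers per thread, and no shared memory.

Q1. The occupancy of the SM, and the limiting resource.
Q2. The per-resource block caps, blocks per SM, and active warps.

Answer: occupancy 7/8, limited by warps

registers: 18 blocks
shared memory: no limit (kernel uses none)
warps: 3 blocks
blocks: 16 blocks

Answer: 3 blocks, 21 active warps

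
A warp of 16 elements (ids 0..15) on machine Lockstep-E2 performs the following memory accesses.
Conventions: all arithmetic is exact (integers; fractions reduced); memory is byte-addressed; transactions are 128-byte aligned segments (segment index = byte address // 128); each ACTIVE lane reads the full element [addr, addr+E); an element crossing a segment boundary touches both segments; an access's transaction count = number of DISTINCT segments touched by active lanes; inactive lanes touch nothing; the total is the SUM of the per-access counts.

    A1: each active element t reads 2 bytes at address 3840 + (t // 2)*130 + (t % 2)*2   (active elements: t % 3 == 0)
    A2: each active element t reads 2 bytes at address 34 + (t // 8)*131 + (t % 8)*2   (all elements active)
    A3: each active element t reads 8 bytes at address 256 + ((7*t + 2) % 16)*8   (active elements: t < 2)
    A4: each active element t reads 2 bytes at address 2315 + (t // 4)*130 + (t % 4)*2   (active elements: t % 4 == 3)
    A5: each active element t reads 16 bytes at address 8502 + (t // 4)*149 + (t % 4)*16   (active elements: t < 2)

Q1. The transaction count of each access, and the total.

A1: 6 transactions
A2: 2 transactions
A3: 1 transaction
A4: 4 transactions
A5: 1 transaction

Answer: 6,2,1,4,1; total 14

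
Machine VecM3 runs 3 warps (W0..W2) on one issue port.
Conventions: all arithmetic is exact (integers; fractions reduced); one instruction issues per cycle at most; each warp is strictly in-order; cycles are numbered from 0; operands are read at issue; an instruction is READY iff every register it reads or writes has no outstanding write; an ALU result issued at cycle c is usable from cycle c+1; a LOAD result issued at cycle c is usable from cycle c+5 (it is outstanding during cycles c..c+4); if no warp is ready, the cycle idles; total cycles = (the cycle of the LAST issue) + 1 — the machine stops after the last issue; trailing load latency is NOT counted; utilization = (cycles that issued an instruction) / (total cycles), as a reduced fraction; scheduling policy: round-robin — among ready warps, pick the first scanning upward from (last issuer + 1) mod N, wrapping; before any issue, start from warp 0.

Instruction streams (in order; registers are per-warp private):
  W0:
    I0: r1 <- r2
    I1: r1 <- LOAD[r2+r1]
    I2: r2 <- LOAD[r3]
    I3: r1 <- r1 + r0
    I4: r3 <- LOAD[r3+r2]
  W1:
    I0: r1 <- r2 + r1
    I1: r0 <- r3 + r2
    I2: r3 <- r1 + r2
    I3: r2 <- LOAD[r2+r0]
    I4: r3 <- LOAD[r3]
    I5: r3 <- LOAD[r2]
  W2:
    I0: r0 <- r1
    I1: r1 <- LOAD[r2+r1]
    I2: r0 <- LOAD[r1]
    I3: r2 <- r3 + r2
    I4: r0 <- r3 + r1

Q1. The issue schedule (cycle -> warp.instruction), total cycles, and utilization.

cycle 0: W0.I0
cycle 1: W1.I0
cycle 2: W2.I0
cycle 3: W0.I1
cycle 4: W1.I1
cycle 5: W2.I1
cycle 6: W0.I2
cycle 7: W1.I2
cycle 8: W0.I3
cycle 9: W1.I3
cycle 10: W2.I2
cycle 11: W0.I4
cycle 12: W1.I4
cycle 13: W2.I3
cycle 14: idle
cycle 15: W2.I4
cycle 16: idle
cycle 17: W1.I5

Answer: 18 cycles, utilization 8/9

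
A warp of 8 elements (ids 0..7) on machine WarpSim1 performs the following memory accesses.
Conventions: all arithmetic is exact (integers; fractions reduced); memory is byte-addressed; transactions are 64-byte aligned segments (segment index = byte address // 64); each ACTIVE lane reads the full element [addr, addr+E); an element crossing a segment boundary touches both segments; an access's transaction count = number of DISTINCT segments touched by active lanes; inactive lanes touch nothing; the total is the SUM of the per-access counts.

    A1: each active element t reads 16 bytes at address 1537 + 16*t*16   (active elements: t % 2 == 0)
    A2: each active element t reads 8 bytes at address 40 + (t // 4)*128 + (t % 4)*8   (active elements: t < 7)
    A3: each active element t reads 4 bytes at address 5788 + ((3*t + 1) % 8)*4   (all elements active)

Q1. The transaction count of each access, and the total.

A1: 4 transactions
A2: 3 transactions
A3: 1 transaction

Answer: 4,3,1; total 8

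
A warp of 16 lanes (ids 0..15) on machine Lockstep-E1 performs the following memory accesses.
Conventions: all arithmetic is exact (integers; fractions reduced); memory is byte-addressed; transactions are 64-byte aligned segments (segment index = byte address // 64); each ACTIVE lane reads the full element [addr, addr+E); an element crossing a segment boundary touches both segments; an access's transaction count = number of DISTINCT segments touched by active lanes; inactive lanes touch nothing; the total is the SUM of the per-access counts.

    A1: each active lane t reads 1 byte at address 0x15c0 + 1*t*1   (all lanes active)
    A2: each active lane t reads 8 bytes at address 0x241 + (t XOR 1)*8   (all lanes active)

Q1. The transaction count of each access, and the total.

A1: 1 transaction
A2: 3 transactions

Answer: 1,3; total 4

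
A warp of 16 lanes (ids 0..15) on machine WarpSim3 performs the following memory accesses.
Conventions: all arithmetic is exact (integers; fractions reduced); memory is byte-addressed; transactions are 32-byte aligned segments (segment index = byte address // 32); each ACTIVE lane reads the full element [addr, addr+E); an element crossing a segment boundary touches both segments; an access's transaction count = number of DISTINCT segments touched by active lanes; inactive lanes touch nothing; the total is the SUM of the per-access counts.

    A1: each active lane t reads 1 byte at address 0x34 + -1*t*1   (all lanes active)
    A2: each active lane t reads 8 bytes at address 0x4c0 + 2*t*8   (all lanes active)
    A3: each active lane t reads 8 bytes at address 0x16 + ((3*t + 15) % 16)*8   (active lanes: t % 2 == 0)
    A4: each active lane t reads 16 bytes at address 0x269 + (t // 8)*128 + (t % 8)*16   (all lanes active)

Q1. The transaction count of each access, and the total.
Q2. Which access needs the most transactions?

A1: 1 transaction
A2: 8 transactions
A3: 5 transactions
A4: 9 transactions

Answer: 1,8,5,9; total 23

Answer: A4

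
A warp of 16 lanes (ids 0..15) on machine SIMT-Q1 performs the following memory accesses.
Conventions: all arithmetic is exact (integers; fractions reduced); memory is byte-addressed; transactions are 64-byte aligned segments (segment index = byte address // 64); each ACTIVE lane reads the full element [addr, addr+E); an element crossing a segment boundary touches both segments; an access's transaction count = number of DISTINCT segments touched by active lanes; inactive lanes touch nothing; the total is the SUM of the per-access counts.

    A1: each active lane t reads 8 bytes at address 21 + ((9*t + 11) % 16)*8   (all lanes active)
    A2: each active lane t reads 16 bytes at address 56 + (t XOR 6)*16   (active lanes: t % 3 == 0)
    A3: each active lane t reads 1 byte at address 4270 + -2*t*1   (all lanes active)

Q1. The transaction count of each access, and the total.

A1: 3 transactions
A2: 5 transactions
A3: 1 transaction

Answer: 3,5,1; total 9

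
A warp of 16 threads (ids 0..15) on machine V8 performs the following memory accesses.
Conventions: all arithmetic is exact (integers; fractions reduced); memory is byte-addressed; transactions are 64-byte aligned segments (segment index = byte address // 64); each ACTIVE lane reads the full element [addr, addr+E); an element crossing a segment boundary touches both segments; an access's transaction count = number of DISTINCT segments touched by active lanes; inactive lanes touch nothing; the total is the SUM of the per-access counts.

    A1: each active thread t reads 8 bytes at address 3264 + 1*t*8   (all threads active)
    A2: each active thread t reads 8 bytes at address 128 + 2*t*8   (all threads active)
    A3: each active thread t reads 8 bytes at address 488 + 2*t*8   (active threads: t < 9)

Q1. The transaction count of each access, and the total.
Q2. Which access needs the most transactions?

A1: 2 transactions
A2: 4 transactions
A3: 3 transactions

Answer: 2,4,3; total 9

Answer: A2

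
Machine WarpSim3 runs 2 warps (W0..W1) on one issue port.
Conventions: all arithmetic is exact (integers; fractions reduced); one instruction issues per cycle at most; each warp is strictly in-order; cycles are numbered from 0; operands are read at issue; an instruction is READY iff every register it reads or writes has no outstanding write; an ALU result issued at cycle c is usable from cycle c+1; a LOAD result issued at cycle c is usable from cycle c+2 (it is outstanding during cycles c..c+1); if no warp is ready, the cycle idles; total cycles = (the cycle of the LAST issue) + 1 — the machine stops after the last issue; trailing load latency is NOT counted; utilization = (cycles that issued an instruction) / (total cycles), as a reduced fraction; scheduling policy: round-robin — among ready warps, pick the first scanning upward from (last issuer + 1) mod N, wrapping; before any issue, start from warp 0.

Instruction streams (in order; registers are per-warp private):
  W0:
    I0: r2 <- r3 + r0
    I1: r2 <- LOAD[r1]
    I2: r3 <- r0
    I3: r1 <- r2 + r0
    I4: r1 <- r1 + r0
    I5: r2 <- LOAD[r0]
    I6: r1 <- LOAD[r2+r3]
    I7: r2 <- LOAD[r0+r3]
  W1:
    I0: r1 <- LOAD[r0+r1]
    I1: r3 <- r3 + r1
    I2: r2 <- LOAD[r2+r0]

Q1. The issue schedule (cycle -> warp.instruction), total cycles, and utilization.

cycle 0: W0.I0
cycle 1: W1.I0
cycle 2: W0.I1
cycle 3: W1.I1
cycle 4: W0.I2
cycle 5: W1.I2
cycle 6: W0.I3
cycle 7: W0.I4
cycle 8: W0.I5
cycle 9: idle
cycle 10: W0.I6
cycle 11: W0.I7

Answer: 12 cycles, utilization 11/12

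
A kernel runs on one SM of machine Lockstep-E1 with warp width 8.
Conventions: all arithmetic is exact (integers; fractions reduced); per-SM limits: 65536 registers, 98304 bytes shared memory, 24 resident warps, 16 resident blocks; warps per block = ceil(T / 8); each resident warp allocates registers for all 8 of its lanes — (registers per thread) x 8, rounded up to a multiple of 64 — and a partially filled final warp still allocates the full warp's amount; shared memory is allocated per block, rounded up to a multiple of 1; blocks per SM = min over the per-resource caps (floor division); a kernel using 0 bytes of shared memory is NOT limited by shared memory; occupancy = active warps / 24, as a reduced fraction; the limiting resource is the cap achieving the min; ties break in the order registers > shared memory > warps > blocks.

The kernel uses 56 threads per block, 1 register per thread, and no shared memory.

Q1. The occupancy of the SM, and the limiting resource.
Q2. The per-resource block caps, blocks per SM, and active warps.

Answer: occupancy 7/8, limited by warps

registers: 146 blocks
shared memory: no limit (kernel uses none)
warps: 3 blocks
blocks: 16 blocks

Answer: 3 blocks, 21 active warps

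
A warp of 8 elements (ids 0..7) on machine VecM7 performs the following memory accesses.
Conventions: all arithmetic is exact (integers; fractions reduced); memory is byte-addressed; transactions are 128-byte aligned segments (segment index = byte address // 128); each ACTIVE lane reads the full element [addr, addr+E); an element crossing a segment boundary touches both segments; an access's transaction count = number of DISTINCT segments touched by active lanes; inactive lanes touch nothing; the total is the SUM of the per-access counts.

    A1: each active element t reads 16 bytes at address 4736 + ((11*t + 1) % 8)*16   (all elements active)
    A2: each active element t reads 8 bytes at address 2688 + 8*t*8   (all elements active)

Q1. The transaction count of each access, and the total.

A1: 1 transaction
A2: 4 transactions

Answer: 1,4; total 5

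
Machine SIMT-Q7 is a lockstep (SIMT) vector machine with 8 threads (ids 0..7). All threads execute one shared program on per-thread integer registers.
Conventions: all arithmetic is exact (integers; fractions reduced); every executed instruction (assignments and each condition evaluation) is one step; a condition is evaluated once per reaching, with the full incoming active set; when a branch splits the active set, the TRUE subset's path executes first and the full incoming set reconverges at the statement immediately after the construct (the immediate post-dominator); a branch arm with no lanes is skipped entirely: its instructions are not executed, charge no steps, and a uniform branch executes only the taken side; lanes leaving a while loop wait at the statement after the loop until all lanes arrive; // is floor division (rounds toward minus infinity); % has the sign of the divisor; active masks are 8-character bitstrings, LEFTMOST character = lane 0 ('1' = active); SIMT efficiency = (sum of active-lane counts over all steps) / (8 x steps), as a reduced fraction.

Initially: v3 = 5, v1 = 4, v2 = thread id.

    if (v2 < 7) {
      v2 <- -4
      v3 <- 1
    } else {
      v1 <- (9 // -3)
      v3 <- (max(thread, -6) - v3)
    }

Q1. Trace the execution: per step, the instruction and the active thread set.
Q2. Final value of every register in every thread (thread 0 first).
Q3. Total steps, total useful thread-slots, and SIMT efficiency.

step 0: eval (v2 < 7)                11111111
step 1: v2 <- -4                     11111110
step 2: v3 <- 1                      11111110
step 3: v1 <- (9 // -3)              00000001
step 4: v3 <- (max(thread, -6) - v3) 00000001

Answer: 5 steps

v3: 1,1,1,1,1,1,1,2
v1: 4,4,4,4,4,4,4,-3
v2: -4,-4,-4,-4,-4,-4,-4,7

steps = 5; useful = 24; efficiency = 24/40 = 3/5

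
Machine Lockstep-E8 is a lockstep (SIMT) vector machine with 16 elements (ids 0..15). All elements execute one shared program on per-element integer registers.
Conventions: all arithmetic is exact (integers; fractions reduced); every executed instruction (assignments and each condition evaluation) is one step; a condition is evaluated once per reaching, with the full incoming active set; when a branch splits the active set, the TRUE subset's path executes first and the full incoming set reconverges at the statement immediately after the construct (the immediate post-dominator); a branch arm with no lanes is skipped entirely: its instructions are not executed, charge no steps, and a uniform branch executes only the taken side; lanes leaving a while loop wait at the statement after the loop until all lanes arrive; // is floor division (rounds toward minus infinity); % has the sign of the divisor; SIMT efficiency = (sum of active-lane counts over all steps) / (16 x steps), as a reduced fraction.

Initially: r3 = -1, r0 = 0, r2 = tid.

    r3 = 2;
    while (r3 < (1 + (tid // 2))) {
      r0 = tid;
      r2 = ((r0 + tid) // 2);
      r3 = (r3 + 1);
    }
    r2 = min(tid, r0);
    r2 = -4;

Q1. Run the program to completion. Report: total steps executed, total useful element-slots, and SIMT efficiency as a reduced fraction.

Answer: 28 steps, 232 useful, 29/56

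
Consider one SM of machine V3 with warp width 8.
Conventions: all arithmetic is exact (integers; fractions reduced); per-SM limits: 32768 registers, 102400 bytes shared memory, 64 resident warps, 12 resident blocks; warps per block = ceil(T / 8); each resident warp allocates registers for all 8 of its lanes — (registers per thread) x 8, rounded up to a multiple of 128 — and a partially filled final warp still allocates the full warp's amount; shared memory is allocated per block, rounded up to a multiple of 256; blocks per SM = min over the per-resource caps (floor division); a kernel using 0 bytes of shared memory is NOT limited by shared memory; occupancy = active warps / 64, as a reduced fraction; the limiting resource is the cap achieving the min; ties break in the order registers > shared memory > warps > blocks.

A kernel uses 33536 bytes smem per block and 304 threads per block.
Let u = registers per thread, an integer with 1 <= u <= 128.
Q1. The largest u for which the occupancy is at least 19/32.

Answer: u = 96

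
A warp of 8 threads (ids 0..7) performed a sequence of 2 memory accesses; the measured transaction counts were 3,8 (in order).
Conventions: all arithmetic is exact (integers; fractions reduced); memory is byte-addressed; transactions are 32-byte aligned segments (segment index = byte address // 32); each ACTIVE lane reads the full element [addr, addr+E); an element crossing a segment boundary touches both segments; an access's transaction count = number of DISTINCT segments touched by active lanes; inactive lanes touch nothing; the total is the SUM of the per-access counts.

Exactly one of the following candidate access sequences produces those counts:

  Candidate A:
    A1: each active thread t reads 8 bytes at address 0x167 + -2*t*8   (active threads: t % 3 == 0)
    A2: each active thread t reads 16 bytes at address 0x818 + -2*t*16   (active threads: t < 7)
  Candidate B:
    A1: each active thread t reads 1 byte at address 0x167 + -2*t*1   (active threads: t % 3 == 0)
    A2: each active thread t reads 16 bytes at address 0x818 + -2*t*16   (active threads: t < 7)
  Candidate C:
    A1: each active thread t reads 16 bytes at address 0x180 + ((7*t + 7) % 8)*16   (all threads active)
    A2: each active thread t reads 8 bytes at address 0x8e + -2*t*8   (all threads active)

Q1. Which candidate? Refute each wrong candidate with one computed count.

B: A1 gives 2 transactions, not 3
C: A1 gives 4 transactions, not 3
A: all counts match (3,8)

Answer: A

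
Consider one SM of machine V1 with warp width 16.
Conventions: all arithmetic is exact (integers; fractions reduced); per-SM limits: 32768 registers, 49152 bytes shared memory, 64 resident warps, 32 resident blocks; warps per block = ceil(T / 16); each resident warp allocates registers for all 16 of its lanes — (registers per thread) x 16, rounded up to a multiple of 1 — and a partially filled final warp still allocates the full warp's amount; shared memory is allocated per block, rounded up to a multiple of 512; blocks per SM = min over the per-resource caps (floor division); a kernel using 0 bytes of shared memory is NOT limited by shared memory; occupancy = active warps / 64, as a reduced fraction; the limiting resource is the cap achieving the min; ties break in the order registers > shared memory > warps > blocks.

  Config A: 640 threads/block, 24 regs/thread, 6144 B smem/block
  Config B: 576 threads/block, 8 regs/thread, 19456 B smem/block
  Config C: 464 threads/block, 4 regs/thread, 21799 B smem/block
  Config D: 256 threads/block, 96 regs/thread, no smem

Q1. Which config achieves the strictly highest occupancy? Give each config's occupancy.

occupancies: A 5/8, B 9/16, C 29/32, D 1/4

Answer: C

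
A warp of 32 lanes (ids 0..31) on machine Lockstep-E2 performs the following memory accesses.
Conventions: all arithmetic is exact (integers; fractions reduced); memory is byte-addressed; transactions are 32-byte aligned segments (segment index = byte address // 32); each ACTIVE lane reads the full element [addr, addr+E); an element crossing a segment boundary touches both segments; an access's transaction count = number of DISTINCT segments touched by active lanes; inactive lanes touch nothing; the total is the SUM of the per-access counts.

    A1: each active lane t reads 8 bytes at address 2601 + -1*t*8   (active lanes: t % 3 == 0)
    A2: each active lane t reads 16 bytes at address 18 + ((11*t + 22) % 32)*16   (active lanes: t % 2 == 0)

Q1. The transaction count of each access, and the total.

A1: 9 transactions
A2: 17 transactions

Answer: 9,17; total 26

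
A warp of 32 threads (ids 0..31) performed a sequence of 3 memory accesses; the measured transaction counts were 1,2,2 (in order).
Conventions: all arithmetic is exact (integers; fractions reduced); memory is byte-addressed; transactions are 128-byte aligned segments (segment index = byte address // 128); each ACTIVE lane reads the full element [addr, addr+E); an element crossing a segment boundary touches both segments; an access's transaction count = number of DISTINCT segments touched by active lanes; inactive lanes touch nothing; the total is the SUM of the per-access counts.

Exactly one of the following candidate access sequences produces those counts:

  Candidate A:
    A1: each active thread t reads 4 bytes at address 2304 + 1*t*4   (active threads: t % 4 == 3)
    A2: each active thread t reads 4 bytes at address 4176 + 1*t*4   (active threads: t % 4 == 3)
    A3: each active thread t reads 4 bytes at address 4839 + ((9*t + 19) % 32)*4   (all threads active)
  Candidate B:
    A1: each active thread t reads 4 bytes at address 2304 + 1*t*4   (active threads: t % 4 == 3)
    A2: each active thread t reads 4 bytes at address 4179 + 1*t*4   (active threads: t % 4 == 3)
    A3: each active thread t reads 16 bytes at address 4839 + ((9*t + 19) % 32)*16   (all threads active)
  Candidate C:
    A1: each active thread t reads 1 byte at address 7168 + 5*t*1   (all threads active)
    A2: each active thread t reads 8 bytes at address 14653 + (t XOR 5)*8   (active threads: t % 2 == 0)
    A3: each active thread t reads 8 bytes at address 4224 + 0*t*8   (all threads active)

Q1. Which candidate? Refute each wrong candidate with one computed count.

B: A3 gives 5 transactions, not 2
C: A1 gives 2 transactions, not 1
A: all counts match (1,2,2)

Answer: A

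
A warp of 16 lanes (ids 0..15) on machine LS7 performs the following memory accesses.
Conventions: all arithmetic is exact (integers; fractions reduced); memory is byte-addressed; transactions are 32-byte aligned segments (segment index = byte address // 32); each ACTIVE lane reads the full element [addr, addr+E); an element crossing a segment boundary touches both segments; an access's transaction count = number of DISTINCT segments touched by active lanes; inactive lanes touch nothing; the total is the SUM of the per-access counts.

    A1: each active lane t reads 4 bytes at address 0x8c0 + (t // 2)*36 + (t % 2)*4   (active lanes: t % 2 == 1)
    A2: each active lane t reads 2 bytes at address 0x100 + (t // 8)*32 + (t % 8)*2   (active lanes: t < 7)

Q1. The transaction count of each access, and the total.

A1: 8 transactions
A2: 1 transaction

Answer: 8,1; total 9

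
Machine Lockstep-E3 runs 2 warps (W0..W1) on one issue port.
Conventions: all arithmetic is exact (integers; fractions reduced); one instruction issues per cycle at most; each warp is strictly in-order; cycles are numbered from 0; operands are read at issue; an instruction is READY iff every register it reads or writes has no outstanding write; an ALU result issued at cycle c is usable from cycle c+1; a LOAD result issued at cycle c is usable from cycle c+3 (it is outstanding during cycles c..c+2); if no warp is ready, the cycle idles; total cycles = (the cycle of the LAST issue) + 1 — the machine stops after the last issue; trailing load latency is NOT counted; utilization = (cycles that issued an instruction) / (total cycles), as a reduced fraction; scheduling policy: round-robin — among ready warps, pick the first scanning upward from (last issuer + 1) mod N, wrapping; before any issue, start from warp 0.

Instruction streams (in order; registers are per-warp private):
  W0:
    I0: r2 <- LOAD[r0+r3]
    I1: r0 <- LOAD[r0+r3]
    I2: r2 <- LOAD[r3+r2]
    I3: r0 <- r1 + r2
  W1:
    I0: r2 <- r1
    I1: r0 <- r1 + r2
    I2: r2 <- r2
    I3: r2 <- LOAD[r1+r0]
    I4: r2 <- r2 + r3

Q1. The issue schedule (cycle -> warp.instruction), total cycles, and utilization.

cycle 0: W0.I0
cycle 1: W1.I0
cycle 2: W0.I1
cycle 3: W1.I1
cycle 4: W0.I2
cycle 5: W1.I2
cycle 6: W1.I3
cycle 7: W0.I3
cycle 8: idle
cycle 9: W1.I4

Answer: 10 cycles, utilization 9/10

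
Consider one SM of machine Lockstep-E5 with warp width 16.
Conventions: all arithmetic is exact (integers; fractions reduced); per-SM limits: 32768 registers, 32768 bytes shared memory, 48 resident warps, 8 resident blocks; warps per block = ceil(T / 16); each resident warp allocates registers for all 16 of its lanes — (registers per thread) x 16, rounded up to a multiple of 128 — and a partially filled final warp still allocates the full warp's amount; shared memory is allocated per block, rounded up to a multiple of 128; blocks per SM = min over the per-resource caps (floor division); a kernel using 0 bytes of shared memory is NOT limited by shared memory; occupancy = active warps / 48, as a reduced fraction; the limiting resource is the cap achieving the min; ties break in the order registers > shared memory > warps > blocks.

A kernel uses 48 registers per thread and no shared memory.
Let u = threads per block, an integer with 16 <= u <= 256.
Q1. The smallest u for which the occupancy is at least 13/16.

Answer: u = 65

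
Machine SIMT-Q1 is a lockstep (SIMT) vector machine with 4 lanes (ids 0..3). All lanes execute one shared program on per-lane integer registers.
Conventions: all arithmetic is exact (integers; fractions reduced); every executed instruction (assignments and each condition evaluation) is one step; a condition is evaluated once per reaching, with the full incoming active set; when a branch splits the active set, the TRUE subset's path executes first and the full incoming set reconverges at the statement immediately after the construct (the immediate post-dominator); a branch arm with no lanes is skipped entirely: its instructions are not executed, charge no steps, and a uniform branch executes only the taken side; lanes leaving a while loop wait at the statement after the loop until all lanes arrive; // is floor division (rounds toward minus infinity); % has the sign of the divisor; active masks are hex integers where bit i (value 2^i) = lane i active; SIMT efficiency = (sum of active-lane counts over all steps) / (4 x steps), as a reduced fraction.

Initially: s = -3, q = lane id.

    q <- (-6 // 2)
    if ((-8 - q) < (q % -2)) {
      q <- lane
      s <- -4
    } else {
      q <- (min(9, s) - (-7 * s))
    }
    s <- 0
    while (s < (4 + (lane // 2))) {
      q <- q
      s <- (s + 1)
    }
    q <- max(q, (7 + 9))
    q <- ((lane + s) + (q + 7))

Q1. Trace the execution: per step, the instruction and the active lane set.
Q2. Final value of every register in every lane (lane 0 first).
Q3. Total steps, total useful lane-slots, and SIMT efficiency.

step 0: q <- (-6 // 2)               0xf
step 1: eval ((-8 - q) < (q % -2))   0xf
step 2: q <- lane                    0xf
step 3: s <- -4                      0xf
step 4: s <- 0                       0xf
step 5: eval (s < (4 + (lane // 2))) 0xf
step 6: q <- q                       0xf
step 7: s <- (s + 1)                 0xf
step 8: eval (s < (4 + (lane // 2))) 0xf
step 9: q <- q                       0xf
step 10: s <- (s + 1)                 0xf
step 11: eval (s < (4 + (lane // 2))) 0xf
step 12: q <- q                       0xf
step 13: s <- (s + 1)                 0xf
step 14: eval (s < (4 + (lane // 2))) 0xf
step 15: q <- q                       0xf
step 16: s <- (s + 1)                 0xf
step 17: eval (s < (4 + (lane // 2))) 0xf
step 18: q <- q                       0xc
step 19: s <- (s + 1)                 0xc
step 20: eval (s < (4 + (lane // 2))) 0xc
step 21: q <- max(q, (7 + 9))         0xf
step 22: q <- ((lane + s) + (q + 7))  0xf

Answer: 23 steps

s: 4,4,5,5
q: 27,28,30,31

steps = 23; useful = 86; efficiency = 86/92 = 43/46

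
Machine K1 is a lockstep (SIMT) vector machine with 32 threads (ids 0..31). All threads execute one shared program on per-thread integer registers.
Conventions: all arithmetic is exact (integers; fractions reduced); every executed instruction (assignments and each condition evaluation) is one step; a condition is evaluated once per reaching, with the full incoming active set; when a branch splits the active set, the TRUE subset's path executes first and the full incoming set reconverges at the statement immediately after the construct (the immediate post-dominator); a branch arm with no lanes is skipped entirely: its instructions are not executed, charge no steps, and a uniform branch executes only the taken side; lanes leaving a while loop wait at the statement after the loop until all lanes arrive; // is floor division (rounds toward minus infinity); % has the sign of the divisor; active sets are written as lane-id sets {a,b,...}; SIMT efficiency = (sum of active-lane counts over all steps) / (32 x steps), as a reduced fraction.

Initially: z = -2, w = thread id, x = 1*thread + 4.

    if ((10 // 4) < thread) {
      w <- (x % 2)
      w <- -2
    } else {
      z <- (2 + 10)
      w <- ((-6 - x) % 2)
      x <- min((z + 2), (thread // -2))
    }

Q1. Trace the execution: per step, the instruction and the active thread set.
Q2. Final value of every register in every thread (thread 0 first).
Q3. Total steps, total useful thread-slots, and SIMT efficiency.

step 0: eval ((10 // 4) < thread)    {0,1,2,3,4,5,6,7,8,9,10,11,12,13,14,15,16,17,18,19,20,21,22,23,24,25,26,27,28,29,30,31}
step 1: w <- (x % 2)                 {3,4,5,6,7,8,9,10,11,12,13,14,15,16,17,18,19,20,21,22,23,24,25,26,27,28,29,30,31}
step 2: w <- -2                      {3,4,5,6,7,8,9,10,11,12,13,14,15,16,17,18,19,20,21,22,23,24,25,26,27,28,29,30,31}
step 3: z <- (2 + 10)                {0,1,2}
step 4: w <- ((-6 - x) % 2)          {0,1,2}
step 5: x <- min((z + 2), (thread // -2)) {0,1,2}

Answer: 6 steps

z: 12,12,12,-2,-2,-2,-2,-2,-2,-2,-2,-2,-2,-2,-2,-2,-2,-2,-2,-2,-2,-2,-2,-2,-2,-2,-2,-2,-2,-2,-2,-2
w: 0,1,0,-2,-2,-2,-2,-2,-2,-2,-2,-2,-2,-2,-2,-2,-2,-2,-2,-2,-2,-2,-2,-2,-2,-2,-2,-2,-2,-2,-2,-2
x: 0,-1,-1,7,8,9,10,11,12,13,14,15,16,17,18,19,20,21,22,23,24,25,26,27,28,29,30,31,32,33,34,35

steps = 6; useful = 99; efficiency = 99/192 = 33/64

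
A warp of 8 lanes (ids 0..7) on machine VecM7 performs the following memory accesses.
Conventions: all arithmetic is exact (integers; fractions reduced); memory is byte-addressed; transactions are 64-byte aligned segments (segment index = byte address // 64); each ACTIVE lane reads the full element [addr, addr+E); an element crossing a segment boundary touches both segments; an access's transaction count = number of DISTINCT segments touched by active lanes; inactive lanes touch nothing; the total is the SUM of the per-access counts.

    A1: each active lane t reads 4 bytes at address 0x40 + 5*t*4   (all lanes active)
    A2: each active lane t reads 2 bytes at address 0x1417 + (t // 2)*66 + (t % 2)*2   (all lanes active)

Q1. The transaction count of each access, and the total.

A1: 3 transactions
A2: 4 transactions

Answer: 3,4; total 7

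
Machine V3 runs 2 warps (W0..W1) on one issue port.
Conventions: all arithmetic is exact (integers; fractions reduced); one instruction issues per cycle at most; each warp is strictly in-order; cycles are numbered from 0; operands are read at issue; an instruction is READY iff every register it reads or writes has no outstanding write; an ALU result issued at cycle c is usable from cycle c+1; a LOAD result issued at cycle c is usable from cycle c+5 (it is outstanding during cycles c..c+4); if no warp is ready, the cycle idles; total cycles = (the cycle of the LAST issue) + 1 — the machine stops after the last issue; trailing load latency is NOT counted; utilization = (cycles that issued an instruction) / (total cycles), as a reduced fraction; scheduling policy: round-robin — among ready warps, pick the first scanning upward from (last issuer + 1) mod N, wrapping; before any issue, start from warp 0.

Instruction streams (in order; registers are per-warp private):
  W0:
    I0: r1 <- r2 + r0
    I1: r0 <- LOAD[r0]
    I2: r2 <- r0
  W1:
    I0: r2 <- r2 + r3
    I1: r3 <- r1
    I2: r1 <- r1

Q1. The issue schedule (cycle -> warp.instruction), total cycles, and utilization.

cycle 0: W0.I0
cycle 1: W1.I0
cycle 2: W0.I1
cycle 3: W1.I1
cycle 4: W1.I2
cycle 5: idle
cycle 6: idle
cycle 7: W0.I2

Answer: 8 cycles, utilization 3/4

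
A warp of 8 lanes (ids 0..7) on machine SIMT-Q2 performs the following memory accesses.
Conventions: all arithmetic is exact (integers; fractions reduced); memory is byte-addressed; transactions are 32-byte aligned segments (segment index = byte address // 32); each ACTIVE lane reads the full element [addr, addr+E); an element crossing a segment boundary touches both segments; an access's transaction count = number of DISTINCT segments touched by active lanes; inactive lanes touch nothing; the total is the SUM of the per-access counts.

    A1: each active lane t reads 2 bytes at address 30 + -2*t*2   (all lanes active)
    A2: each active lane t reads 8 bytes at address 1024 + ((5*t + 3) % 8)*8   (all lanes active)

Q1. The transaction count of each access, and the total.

A1: 1 transaction
A2: 2 transactions

Answer: 1,2; total 3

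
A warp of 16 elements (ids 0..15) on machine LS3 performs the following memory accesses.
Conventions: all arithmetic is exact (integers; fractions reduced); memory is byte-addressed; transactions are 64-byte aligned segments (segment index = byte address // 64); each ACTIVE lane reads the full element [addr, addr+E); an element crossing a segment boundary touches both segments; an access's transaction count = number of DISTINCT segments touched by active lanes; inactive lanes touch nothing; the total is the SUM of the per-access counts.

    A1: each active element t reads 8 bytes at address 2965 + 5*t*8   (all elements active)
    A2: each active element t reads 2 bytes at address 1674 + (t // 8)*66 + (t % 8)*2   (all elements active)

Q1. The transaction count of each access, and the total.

A1: 10 transactions
A2: 2 transactions

Answer: 10,2; total 12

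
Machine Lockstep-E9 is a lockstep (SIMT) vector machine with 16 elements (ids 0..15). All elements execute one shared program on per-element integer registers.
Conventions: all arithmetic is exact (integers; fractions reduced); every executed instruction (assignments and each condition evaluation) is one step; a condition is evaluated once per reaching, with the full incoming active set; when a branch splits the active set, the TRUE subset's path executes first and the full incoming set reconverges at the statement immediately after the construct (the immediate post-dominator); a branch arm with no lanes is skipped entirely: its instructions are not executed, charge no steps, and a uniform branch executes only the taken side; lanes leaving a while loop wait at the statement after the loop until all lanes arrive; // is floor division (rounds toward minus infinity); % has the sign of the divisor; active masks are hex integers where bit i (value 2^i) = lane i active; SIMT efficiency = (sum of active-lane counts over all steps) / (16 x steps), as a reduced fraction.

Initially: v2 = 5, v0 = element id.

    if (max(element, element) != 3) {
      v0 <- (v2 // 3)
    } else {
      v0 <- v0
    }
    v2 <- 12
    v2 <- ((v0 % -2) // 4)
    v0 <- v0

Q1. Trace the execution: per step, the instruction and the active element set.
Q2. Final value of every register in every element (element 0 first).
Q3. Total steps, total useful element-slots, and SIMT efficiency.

step 0: eval (max(element, element) != 3) 0xffff
step 1: v0 <- (v2 // 3)              0xfff7
step 2: v0 <- v0                     0x0008
step 3: v2 <- 12                     0xffff
step 4: v2 <- ((v0 % -2) // 4)       0xffff
step 5: v0 <- v0                     0xffff

Answer: 6 steps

v2: -1,-1,-1,-1,-1,-1,-1,-1,-1,-1,-1,-1,-1,-1,-1,-1
v0: 1,1,1,3,1,1,1,1,1,1,1,1,1,1,1,1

steps = 6; useful = 80; efficiency = 80/96 = 5/6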